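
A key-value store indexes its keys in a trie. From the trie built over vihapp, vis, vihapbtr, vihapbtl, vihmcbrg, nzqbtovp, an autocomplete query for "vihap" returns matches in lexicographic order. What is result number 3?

vihapp

Words with prefix "vihap", in lexicographic order: "vihapbtl", "vihapbtr", "vihapp"
The 3rd is vihapp.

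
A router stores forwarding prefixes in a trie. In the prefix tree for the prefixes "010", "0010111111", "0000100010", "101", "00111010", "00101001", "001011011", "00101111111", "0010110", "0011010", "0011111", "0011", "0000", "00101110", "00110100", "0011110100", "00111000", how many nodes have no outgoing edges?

A leaf is a node with no children — equivalently, the end of a word that is not a proper prefix of any other stored word.
Those words: "0000100010", "00101001", "001011011", "00101110", "00101111111", "00110100", "00111000", "00111010", "0011110100", "0011111", "010", "101"
Leaf count: 12

12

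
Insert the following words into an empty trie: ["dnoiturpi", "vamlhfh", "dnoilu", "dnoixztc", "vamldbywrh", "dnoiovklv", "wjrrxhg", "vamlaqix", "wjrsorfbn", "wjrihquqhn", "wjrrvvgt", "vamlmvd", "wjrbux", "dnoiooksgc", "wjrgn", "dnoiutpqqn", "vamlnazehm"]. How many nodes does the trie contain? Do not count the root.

Insert word by word; a character creates a node only if that edge doesn't already exist:
  "dnoiturpi" → 9 new (d, n, o, i, t, u, r, p, i)
  "vamlhfh" → 7 new (v, a, m, l, h, f, h)
  "dnoilu" → prefix "dnoi" already present; 2 new (l, u)
  "dnoixztc" → prefix "dnoi" already present; 4 new (x, z, t, c)
  "vamldbywrh" → prefix "vaml" already present; 6 new (d, b, y, w, r, h)
  "dnoiovklv" → prefix "dnoi" already present; 5 new (o, v, k, l, v)
  "wjrrxhg" → 7 new (w, j, r, r, x, h, g)
  "vamlaqix" → prefix "vaml" already present; 4 new (a, q, i, x)
  "wjrsorfbn" → prefix "wjr" already present; 6 new (s, o, r, f, b, n)
  "wjrihquqhn" → prefix "wjr" already present; 7 new (i, h, q, u, q, h, n)
  "wjrrvvgt" → prefix "wjrr" already present; 4 new (v, v, g, t)
  "vamlmvd" → prefix "vaml" already present; 3 new (m, v, d)
  "wjrbux" → prefix "wjr" already present; 3 new (b, u, x)
  "dnoiooksgc" → prefix "dnoio" already present; 5 new (o, k, s, g, c)
  "wjrgn" → prefix "wjr" already present; 2 new (g, n)
  "dnoiutpqqn" → prefix "dnoi" already present; 6 new (u, t, p, q, q, n)
  "vamlnazehm" → prefix "vaml" already present; 6 new (n, a, z, e, h, m)
Total nodes = 9 + 7 + 2 + 4 + 6 + 5 + 7 + 4 + 6 + 7 + 4 + 3 + 3 + 5 + 2 + 6 + 6 = 86

86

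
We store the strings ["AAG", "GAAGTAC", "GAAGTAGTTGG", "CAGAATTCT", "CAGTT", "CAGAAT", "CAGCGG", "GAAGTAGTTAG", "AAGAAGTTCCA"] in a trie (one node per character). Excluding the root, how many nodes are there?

39

Insert word by word; a character creates a node only if that edge doesn't already exist:
  "AAG" → 3 new (A, A, G)
  "GAAGTAC" → 7 new (G, A, A, G, T, A, C)
  "GAAGTAGTTGG" → prefix "GAAGTA" already present; 5 new (G, T, T, G, G)
  "CAGAATTCT" → 9 new (C, A, G, A, A, T, T, C, T)
  "CAGTT" → prefix "CAG" already present; 2 new (T, T)
  "CAGAAT" → prefix "CAGAAT" already present; 0 new (none)
  "CAGCGG" → prefix "CAG" already present; 3 new (C, G, G)
  "GAAGTAGTTAG" → prefix "GAAGTAGTT" already present; 2 new (A, G)
  "AAGAAGTTCCA" → prefix "AAG" already present; 8 new (A, A, G, T, T, C, C, A)
Total nodes = 3 + 7 + 5 + 9 + 2 + 0 + 3 + 2 + 8 = 39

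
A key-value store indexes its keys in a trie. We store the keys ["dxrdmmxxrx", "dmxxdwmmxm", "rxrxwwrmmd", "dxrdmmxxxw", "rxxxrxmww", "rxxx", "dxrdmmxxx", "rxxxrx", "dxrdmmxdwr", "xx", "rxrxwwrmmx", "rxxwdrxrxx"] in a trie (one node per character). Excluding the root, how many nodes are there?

Trace insertions, counting only characters that open a new branch:
  "dxrdmmxxrx" → 10 new (d, x, r, d, m, m, x, x, r, x)
  "dmxxdwmmxm" → prefix "d" already present; 9 new (m, x, x, d, w, m, m, x, m)
  "rxrxwwrmmd" → 10 new (r, x, r, x, w, w, r, m, m, d)
  "dxrdmmxxxw" → prefix "dxrdmmxx" already present; 2 new (x, w)
  "rxxxrxmww" → prefix "rx" already present; 7 new (x, x, r, x, m, w, w)
  "rxxx" → prefix "rxxx" already present; 0 new (none)
  "dxrdmmxxx" → prefix "dxrdmmxxx" already present; 0 new (none)
  "rxxxrx" → prefix "rxxxrx" already present; 0 new (none)
  "dxrdmmxdwr" → prefix "dxrdmmx" already present; 3 new (d, w, r)
  "xx" → 2 new (x, x)
  "rxrxwwrmmx" → prefix "rxrxwwrmm" already present; 1 new (x)
  "rxxwdrxrxx" → prefix "rxx" already present; 7 new (w, d, r, x, r, x, x)
Total nodes = 10 + 9 + 10 + 2 + 7 + 0 + 0 + 0 + 3 + 2 + 1 + 7 = 51

51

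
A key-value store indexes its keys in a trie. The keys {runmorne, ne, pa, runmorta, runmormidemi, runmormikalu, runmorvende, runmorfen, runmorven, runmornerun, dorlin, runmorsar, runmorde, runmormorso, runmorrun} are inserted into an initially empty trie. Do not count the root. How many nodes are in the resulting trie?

53

Trace insertions, counting only characters that open a new branch:
  "runmorne" → 8 new (r, u, n, m, o, r, n, e)
  "ne" → 2 new (n, e)
  "pa" → 2 new (p, a)
  "runmorta" → prefix "runmor" already present; 2 new (t, a)
  "runmormidemi" → prefix "runmor" already present; 6 new (m, i, d, e, m, i)
  "runmormikalu" → prefix "runmormi" already present; 4 new (k, a, l, u)
  "runmorvende" → prefix "runmor" already present; 5 new (v, e, n, d, e)
  "runmorfen" → prefix "runmor" already present; 3 new (f, e, n)
  "runmorven" → prefix "runmorven" already present; 0 new (none)
  "runmornerun" → prefix "runmorne" already present; 3 new (r, u, n)
  "dorlin" → 6 new (d, o, r, l, i, n)
  "runmorsar" → prefix "runmor" already present; 3 new (s, a, r)
  "runmorde" → prefix "runmor" already present; 2 new (d, e)
  "runmormorso" → prefix "runmorm" already present; 4 new (o, r, s, o)
  "runmorrun" → prefix "runmor" already present; 3 new (r, u, n)
Total nodes = 8 + 2 + 2 + 2 + 6 + 4 + 5 + 3 + 0 + 3 + 6 + 3 + 2 + 4 + 3 = 53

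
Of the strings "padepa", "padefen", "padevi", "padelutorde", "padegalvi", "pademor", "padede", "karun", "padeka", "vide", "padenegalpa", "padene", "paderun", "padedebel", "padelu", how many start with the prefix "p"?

Filter for entries beginning with "p":
Matches: "padede", "padedebel", "padefen", "padegalvi", "padeka", "padelu", "padelutorde", "pademor", "padene", "padenegalpa", "padepa", "paderun", "padevi"
Count: 13

13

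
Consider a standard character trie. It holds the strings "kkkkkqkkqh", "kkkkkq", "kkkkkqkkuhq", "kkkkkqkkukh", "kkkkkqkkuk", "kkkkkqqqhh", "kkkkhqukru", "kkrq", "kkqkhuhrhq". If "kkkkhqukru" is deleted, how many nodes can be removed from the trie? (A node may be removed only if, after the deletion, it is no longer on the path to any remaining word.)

6

Walk "kkkkhqukru" from the leaf back toward the root, removing each node that no remaining word uses.
The suffix "hqukru" (6 nodes) is used only by "kkkkhqukru"; the node for "kkkk" still has the child "k", so pruning stops there.
Nodes removed: 6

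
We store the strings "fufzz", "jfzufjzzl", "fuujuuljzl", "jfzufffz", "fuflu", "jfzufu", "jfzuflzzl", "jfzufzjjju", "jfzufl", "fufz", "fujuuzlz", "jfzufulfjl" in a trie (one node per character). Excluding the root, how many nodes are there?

47

Insert word by word; a character creates a node only if that edge doesn't already exist:
  "fufzz" → 5 new (f, u, f, z, z)
  "jfzufjzzl" → 9 new (j, f, z, u, f, j, z, z, l)
  "fuujuuljzl" → prefix "fu" already present; 8 new (u, j, u, u, l, j, z, l)
  "jfzufffz" → prefix "jfzuf" already present; 3 new (f, f, z)
  "fuflu" → prefix "fuf" already present; 2 new (l, u)
  "jfzufu" → prefix "jfzuf" already present; 1 new (u)
  "jfzuflzzl" → prefix "jfzuf" already present; 4 new (l, z, z, l)
  "jfzufzjjju" → prefix "jfzuf" already present; 5 new (z, j, j, j, u)
  "jfzufl" → prefix "jfzufl" already present; 0 new (none)
  "fufz" → prefix "fufz" already present; 0 new (none)
  "fujuuzlz" → prefix "fu" already present; 6 new (j, u, u, z, l, z)
  "jfzufulfjl" → prefix "jfzufu" already present; 4 new (l, f, j, l)
Total nodes = 5 + 9 + 8 + 3 + 2 + 1 + 4 + 5 + 0 + 0 + 6 + 4 = 47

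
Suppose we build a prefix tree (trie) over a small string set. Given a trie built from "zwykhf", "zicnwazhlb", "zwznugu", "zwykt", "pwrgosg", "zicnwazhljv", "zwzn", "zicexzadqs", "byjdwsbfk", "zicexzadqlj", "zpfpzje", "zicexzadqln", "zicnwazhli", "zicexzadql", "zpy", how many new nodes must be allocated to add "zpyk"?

"zpy" is already a path in the trie; the remaining "k" must be added.
Each of the 1 remaining characters creates one node.

1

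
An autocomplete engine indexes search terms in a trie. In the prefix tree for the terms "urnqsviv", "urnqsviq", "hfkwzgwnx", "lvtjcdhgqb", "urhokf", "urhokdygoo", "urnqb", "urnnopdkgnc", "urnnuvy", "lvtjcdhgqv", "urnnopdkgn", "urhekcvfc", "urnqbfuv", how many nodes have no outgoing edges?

Leaves are exactly the stored words that no other stored word extends.
Those words: "hfkwzgwnx", "lvtjcdhgqb", "lvtjcdhgqv", "urhekcvfc", "urhokdygoo", "urhokf", "urnnopdkgnc", "urnnuvy", "urnqbfuv", "urnqsviq", "urnqsviv"
Leaf count: 11

11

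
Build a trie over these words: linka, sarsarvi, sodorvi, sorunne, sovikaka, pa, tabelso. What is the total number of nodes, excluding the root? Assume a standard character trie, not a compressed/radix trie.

39

Count nodes per top-level branch (shared prefixes stored once):
  'l'-branch (linka): 5 nodes
  'p'-branch (pa): 2 nodes
  's'-branch (sarsarvi, sodorvi, sorunne, sovikaka): 25 nodes
  't'-branch (tabelso): 7 nodes
Sum: 39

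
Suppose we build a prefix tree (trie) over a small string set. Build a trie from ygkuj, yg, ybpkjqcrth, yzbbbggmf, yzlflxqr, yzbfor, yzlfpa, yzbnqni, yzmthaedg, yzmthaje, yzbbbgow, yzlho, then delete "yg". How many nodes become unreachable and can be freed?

0

After clearing the end-marker at "yg", prune upward until reaching a node still needed by another word.
Every node on "yg" is still needed (e.g. by "ygkuj"), so nothing is freed.
Nodes removed: 0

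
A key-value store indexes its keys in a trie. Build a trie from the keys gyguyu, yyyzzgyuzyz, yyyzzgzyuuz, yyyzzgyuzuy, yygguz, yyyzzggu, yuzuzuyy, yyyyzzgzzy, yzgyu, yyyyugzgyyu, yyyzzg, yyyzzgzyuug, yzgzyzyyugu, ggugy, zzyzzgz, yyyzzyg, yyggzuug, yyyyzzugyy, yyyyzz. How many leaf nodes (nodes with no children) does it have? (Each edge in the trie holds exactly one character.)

17

A leaf is a node with no children — equivalently, the end of a word that is not a proper prefix of any other stored word.
Those words: "ggugy", "gyguyu", "yuzuzuyy", "yygguz", "yyggzuug", "yyyyugzgyyu", "yyyyzzgzzy", "yyyyzzugyy", "yyyzzggu", "yyyzzgyuzuy", "yyyzzgyuzyz", "yyyzzgzyuug", "yyyzzgzyuuz", "yyyzzyg", "yzgyu", "yzgzyzyyugu", "zzyzzgz"
Leaf count: 17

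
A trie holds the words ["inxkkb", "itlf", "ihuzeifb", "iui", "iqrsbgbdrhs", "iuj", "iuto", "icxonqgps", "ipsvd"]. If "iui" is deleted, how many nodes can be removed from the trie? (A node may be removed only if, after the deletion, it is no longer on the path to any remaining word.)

1

A node on "iui"'s path can go only if nothing else ends at it or branches off below it.
The suffix "i" (1 node) is used only by "iui"; the node for "iu" still has the child "j", so pruning stops there.
Nodes removed: 1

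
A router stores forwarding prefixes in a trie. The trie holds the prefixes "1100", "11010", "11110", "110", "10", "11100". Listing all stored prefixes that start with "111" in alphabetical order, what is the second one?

11110

DFS of the "111" subtree visits, in order: "11100", "11110"
The 2nd is 11110.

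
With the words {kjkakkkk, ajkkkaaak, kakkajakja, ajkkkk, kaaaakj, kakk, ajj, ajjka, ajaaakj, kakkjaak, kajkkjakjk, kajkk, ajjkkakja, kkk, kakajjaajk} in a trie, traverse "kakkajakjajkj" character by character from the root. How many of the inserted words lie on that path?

Check each prefix of "kakkajakjajkj" against the stored set — each match is an end-marker on the path.
Prefixes of the query that are stored words: "kakk", "kakkajakja"
Count: 2

2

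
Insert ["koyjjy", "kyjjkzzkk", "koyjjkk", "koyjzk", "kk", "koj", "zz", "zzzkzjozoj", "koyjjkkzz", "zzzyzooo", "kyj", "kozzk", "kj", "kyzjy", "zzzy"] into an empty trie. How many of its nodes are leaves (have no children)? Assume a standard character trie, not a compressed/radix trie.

11

A leaf is a node with no children — equivalently, the end of a word that is not a proper prefix of any other stored word.
Those words: "kj", "kk", "koj", "koyjjkkzz", "koyjjy", "koyjzk", "kozzk", "kyjjkzzkk", "kyzjy", "zzzkzjozoj", "zzzyzooo"
Leaf count: 11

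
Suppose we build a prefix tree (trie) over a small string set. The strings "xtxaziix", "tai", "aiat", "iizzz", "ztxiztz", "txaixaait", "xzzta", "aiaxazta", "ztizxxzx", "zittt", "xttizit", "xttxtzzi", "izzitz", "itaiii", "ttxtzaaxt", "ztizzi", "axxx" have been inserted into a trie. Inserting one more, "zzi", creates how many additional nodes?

Walking "zzi" from the root, the first 1 characters ("z") follow existing edges; "z" is the first miss.
Each of the 2 remaining characters creates one node.

2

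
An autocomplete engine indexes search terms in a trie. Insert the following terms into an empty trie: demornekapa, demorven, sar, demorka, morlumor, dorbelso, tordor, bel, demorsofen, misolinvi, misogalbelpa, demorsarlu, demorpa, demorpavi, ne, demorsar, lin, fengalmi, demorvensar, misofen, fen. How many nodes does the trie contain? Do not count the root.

Count nodes per top-level branch (shared prefixes stored once):
  'b'-branch (bel): 3 nodes
  'd'-branch (demorka, demornekapa, demorpa, demorpavi, demorsar, demorsarlu, demorsofen, demorven, demorvensar, dorbelso): 39 nodes
  'f'-branch (fen, fengalmi): 8 nodes
  'l'-branch (lin): 3 nodes
  'm'-branch (misofen, misogalbelpa, misolinvi, morlumor): 27 nodes
  'n'-branch (ne): 2 nodes
  's'-branch (sar): 3 nodes
  't'-branch (tordor): 6 nodes
Sum: 91

91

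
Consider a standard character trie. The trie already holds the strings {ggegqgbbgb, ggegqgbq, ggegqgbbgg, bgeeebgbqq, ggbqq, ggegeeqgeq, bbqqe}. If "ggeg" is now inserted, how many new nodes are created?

0

Every character of "ggeg" already lies on an existing path (it is a prefix of some stored word).
No new nodes are needed: 0.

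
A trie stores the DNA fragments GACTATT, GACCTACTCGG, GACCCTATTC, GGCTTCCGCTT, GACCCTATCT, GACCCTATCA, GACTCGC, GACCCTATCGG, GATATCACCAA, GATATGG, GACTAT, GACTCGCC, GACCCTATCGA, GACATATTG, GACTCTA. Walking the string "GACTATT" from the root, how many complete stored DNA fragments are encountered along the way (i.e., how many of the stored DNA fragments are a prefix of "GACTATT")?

Traverse "GACTATT" character by character; count nodes along the way that are marked as word ends.
Prefixes of the query that are stored words: "GACTAT", "GACTATT"
Count: 2

2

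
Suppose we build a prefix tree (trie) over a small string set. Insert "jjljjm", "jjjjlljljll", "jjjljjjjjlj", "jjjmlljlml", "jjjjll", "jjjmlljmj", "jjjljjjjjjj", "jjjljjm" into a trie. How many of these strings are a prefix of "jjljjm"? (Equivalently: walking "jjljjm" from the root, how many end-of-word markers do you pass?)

1

Check each prefix of "jjljjm" against the stored set — each match is an end-marker on the path.
Prefixes of the query that are stored words: "jjljjm"
Count: 1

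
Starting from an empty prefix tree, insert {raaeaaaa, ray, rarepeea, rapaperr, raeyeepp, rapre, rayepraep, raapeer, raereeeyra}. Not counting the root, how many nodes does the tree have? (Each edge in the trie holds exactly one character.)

46

Insert word by word; a character creates a node only if that edge doesn't already exist:
  "raaeaaaa" → 8 new (r, a, a, e, a, a, a, a)
  "ray" → prefix "ra" already present; 1 new (y)
  "rarepeea" → prefix "ra" already present; 6 new (r, e, p, e, e, a)
  "rapaperr" → prefix "ra" already present; 6 new (p, a, p, e, r, r)
  "raeyeepp" → prefix "ra" already present; 6 new (e, y, e, e, p, p)
  "rapre" → prefix "rap" already present; 2 new (r, e)
  "rayepraep" → prefix "ray" already present; 6 new (e, p, r, a, e, p)
  "raapeer" → prefix "raa" already present; 4 new (p, e, e, r)
  "raereeeyra" → prefix "rae" already present; 7 new (r, e, e, e, y, r, a)
Total nodes = 8 + 1 + 6 + 6 + 6 + 2 + 6 + 4 + 7 = 46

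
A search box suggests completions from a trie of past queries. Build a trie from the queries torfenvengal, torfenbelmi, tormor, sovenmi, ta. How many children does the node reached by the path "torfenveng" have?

Follow the path "torfenveng" to its node, then look at its outgoing edges.
Characters that immediately follow "torfenveng" among the stored strings: {a}.
That node has 1 child edge.

1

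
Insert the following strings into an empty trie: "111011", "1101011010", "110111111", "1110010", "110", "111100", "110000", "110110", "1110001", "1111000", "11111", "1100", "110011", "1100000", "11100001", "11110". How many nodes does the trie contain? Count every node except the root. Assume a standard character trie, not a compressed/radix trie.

38

Count nodes per top-level branch (shared prefixes stored once):
  '1'-branch (110, 1100, 110000, 1100000, 110011, 1101011010, 110110, 110111111, 11100001, 1110001, 1110010, 111011, 11110, 111100, 1111000, 11111): 38 nodes
Sum: 38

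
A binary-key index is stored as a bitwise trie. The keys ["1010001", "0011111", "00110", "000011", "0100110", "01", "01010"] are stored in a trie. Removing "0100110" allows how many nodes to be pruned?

4

After clearing the end-marker at "0100110", prune upward until reaching a node still needed by another word.
The suffix "0110" (4 nodes) is used only by "0100110"; the node for "010" still has the child "1", so pruning stops there.
Nodes removed: 4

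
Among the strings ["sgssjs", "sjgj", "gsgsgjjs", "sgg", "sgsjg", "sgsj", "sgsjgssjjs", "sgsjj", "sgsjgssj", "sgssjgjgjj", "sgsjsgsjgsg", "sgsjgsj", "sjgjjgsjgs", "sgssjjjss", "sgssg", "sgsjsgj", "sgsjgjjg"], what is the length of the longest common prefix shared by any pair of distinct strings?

8

The deepest shared node is where two words last agree before diverging.
"sgsjgssj" and "sgsjgssjjs" agree on "sgsjgssj" (8 characters) before diverging; nothing deeper is shared.
Longest shared-prefix length: 8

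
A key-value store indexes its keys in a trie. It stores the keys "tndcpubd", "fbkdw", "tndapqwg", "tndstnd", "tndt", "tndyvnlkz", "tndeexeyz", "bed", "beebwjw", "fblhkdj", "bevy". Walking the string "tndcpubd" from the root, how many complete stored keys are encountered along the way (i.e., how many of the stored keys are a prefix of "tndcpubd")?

1

Check each prefix of "tndcpubd" against the stored set — each match is an end-marker on the path.
Prefixes of the query that are stored words: "tndcpubd"
Count: 1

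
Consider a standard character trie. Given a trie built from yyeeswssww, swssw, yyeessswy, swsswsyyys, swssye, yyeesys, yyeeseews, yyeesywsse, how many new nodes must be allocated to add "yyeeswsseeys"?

4

The longest prefix of "yyeeswsseeys" already in the trie is "yyeeswss" (length 8).
New nodes needed: |"yyeeswsseeys"| − 8 = 12 − 8 = 4.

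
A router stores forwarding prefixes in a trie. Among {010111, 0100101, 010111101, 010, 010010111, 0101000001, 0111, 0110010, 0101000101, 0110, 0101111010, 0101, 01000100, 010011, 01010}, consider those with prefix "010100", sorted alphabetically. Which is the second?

0101000101

Filter for "010100…" and sort: "0101000001", "0101000101"
Position 2: 0101000101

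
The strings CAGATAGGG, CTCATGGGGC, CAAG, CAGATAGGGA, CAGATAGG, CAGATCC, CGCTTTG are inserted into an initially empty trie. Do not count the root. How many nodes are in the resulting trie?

29

Trie structure (* marks end of a word):
(root)
└─ C
   ├─ A
   │  ├─ A
   │  │  └─ G *
   │  └─ G
   │     └─ A
   │        └─ T
   │           ├─ A
   │           │  └─ G
   │           │     └─ G *
   │           │        └─ G *
   │           │           └─ A *
   │           └─ C
   │              └─ C *
   ├─ G
   │  └─ C
   │     └─ T
   │        └─ T
   │           └─ T
   │              └─ G *
   └─ T
      └─ C
         └─ A
            └─ T
               └─ G
                  └─ G
                     └─ G
                        └─ G
                           └─ C *
Counting every labelled node above: 29.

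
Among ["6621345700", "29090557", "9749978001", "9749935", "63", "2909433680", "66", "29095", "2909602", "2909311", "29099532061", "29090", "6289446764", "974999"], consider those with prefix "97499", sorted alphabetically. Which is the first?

9749935

DFS of the "97499" subtree visits, in order: "9749935", "9749978001", "974999"
The 1st is 9749935.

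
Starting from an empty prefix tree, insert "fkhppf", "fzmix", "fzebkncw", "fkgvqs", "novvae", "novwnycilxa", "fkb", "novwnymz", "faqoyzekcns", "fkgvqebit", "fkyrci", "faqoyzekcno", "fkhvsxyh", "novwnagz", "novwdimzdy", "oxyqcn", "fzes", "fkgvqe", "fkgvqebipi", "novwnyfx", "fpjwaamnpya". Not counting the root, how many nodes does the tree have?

91

Count nodes per top-level branch (shared prefixes stored once):
  'f'-branch (faqoyzekcno, faqoyzekcns, fkb, fkgvqe, fkgvqebipi, fkgvqebit, fkgvqs, fkhppf, fkhvsxyh, fkyrci, fpjwaamnpya, fzebkncw, fzes, fzmix): 58 nodes
  'n'-branch (novvae, novwdimzdy, novwnagz, novwnycilxa, novwnyfx, novwnymz): 27 nodes
  'o'-branch (oxyqcn): 6 nodes
Sum: 91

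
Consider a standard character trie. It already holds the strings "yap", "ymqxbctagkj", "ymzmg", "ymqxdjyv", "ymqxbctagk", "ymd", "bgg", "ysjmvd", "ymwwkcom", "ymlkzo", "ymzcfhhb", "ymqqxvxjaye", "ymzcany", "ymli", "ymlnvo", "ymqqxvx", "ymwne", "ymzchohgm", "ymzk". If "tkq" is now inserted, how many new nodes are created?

3

"tkq" shares no prefix with any stored word, so all 3 characters open new nodes.
3 − 0 = 3 new nodes.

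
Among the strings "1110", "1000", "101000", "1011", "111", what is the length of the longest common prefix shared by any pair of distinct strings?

The deepest shared node is where two words last agree before diverging.
"101000" and "1011" agree on "101" (3 characters) before diverging; nothing deeper is shared.
Longest shared-prefix length: 3

3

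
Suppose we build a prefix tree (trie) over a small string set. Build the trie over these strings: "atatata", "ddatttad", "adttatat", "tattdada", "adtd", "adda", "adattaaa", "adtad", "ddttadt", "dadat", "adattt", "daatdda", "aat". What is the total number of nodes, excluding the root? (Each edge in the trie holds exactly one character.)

For each word, the new-node count is its length minus the longest prefix already in the trie:
  "atatata" → 7 new (a, t, a, t, a, t, a)
  "ddatttad" → 8 new (d, d, a, t, t, t, a, d)
  "adttatat" → prefix "a" already present; 7 new (d, t, t, a, t, a, t)
  "tattdada" → 8 new (t, a, t, t, d, a, d, a)
  "adtd" → prefix "adt" already present; 1 new (d)
  "adda" → prefix "ad" already present; 2 new (d, a)
  "adattaaa" → prefix "ad" already present; 6 new (a, t, t, a, a, a)
  "adtad" → prefix "adt" already present; 2 new (a, d)
  "ddttadt" → prefix "dd" already present; 5 new (t, t, a, d, t)
  "dadat" → prefix "d" already present; 4 new (a, d, a, t)
  "adattt" → prefix "adatt" already present; 1 new (t)
  "daatdda" → prefix "da" already present; 5 new (a, t, d, d, a)
  "aat" → prefix "a" already present; 2 new (a, t)
Total nodes = 7 + 8 + 7 + 8 + 1 + 2 + 6 + 2 + 5 + 4 + 1 + 5 + 2 = 58

58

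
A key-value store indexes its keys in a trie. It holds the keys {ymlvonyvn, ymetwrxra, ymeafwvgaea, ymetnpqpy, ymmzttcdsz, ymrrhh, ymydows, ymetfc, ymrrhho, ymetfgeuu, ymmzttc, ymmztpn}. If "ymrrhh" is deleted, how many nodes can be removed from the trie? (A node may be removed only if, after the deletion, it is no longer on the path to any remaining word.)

After clearing the end-marker at "ymrrhh", prune upward until reaching a node still needed by another word.
Every node on "ymrrhh" is still needed (e.g. by "ymrrhho"), so nothing is freed.
Nodes removed: 0

0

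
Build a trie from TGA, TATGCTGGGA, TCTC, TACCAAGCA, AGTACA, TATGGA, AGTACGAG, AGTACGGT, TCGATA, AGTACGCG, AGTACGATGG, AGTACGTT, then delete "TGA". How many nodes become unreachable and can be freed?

After clearing the end-marker at "TGA", prune upward until reaching a node still needed by another word.
The suffix "GA" (2 nodes) is used only by "TGA"; the node for "T" still has the child "A", so pruning stops there.
Nodes removed: 2

2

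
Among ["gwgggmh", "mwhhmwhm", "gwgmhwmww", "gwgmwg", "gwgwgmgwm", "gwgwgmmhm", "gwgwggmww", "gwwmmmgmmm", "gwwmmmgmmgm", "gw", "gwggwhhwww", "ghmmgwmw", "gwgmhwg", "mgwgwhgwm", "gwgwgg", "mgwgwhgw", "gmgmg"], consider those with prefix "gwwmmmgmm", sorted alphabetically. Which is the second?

DFS of the "gwwmmmgmm" subtree visits, in order: "gwwmmmgmmgm", "gwwmmmgmmm"
Position 2: gwwmmmgmmm

gwwmmmgmmm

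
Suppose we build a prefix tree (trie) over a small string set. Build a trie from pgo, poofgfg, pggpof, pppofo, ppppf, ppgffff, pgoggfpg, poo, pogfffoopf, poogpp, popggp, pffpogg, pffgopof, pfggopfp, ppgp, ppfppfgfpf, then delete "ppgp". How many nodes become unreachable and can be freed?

1

After clearing the end-marker at "ppgp", prune upward until reaching a node still needed by another word.
The suffix "p" (1 node) is used only by "ppgp"; the node for "ppg" still has the child "f", so pruning stops there.
Nodes removed: 1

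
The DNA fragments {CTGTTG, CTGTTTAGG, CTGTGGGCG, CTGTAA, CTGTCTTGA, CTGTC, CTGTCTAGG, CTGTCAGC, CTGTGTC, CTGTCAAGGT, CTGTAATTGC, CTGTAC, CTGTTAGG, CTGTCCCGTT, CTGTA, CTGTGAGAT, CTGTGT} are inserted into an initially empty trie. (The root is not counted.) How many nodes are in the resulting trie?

51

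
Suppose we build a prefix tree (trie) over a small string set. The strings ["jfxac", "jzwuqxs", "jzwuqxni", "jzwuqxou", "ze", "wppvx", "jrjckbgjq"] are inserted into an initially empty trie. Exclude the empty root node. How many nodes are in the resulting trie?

Trace insertions, counting only characters that open a new branch:
  "jfxac" → 5 new (j, f, x, a, c)
  "jzwuqxs" → prefix "j" already present; 6 new (z, w, u, q, x, s)
  "jzwuqxni" → prefix "jzwuqx" already present; 2 new (n, i)
  "jzwuqxou" → prefix "jzwuqx" already present; 2 new (o, u)
  "ze" → 2 new (z, e)
  "wppvx" → 5 new (w, p, p, v, x)
  "jrjckbgjq" → prefix "j" already present; 8 new (r, j, c, k, b, g, j, q)
Total nodes = 5 + 6 + 2 + 2 + 2 + 5 + 8 = 30

30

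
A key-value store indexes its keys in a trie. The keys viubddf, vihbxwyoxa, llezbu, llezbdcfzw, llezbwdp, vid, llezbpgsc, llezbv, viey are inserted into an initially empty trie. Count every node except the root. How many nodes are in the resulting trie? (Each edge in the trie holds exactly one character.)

37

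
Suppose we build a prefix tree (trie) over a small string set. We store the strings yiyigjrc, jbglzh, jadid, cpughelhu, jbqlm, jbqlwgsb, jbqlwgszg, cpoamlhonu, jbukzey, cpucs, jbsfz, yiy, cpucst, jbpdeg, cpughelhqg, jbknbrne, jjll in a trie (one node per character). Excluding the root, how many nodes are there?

For each word, the new-node count is its length minus the longest prefix already in the trie:
  "yiyigjrc" → 8 new (y, i, y, i, g, j, r, c)
  "jbglzh" → 6 new (j, b, g, l, z, h)
  "jadid" → prefix "j" already present; 4 new (a, d, i, d)
  "cpughelhu" → 9 new (c, p, u, g, h, e, l, h, u)
  "jbqlm" → prefix "jb" already present; 3 new (q, l, m)
  "jbqlwgsb" → prefix "jbql" already present; 4 new (w, g, s, b)
  "jbqlwgszg" → prefix "jbqlwgs" already present; 2 new (z, g)
  "cpoamlhonu" → prefix "cp" already present; 8 new (o, a, m, l, h, o, n, u)
  "jbukzey" → prefix "jb" already present; 5 new (u, k, z, e, y)
  "cpucs" → prefix "cpu" already present; 2 new (c, s)
  "jbsfz" → prefix "jb" already present; 3 new (s, f, z)
  "yiy" → prefix "yiy" already present; 0 new (none)
  "cpucst" → prefix "cpucs" already present; 1 new (t)
  "jbpdeg" → prefix "jb" already present; 4 new (p, d, e, g)
  "cpughelhqg" → prefix "cpughelh" already present; 2 new (q, g)
  "jbknbrne" → prefix "jb" already present; 6 new (k, n, b, r, n, e)
  "jjll" → prefix "j" already present; 3 new (j, l, l)
Total nodes = 8 + 6 + 4 + 9 + 3 + 4 + 2 + 8 + 5 + 2 + 3 + 0 + 1 + 4 + 2 + 6 + 3 = 70

70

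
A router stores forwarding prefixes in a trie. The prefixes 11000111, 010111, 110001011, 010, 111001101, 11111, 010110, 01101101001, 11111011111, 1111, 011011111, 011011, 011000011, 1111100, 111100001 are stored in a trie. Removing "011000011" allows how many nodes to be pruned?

A node on "011000011"'s path can go only if nothing else ends at it or branches off below it.
The suffix "00011" (5 nodes) is used only by "011000011"; the node for "0110" still has the child "1", so pruning stops there.
Nodes removed: 5

5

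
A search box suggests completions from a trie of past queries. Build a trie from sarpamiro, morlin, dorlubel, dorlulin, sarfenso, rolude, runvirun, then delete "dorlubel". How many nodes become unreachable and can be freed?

After clearing the end-marker at "dorlubel", prune upward until reaching a node still needed by another word.
The suffix "bel" (3 nodes) is used only by "dorlubel"; the node for "dorlu" still has the child "l", so pruning stops there.
Nodes removed: 3

3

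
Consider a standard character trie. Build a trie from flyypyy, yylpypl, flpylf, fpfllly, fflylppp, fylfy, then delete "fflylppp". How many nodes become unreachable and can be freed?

7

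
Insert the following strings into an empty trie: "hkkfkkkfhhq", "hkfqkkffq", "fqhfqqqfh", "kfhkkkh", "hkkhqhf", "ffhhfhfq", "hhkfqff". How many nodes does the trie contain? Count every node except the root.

51

Trace insertions, counting only characters that open a new branch:
  "hkkfkkkfhhq" → 11 new (h, k, k, f, k, k, k, f, h, h, q)
  "hkfqkkffq" → prefix "hk" already present; 7 new (f, q, k, k, f, f, q)
  "fqhfqqqfh" → 9 new (f, q, h, f, q, q, q, f, h)
  "kfhkkkh" → 7 new (k, f, h, k, k, k, h)
  "hkkhqhf" → prefix "hkk" already present; 4 new (h, q, h, f)
  "ffhhfhfq" → prefix "f" already present; 7 new (f, h, h, f, h, f, q)
  "hhkfqff" → prefix "h" already present; 6 new (h, k, f, q, f, f)
Total nodes = 11 + 7 + 9 + 7 + 4 + 7 + 6 = 51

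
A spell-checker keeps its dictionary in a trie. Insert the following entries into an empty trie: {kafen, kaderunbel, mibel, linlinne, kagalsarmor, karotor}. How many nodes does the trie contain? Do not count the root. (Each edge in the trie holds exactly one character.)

40

Trace insertions, counting only characters that open a new branch:
  "kafen" → 5 new (k, a, f, e, n)
  "kaderunbel" → prefix "ka" already present; 8 new (d, e, r, u, n, b, e, l)
  "mibel" → 5 new (m, i, b, e, l)
  "linlinne" → 8 new (l, i, n, l, i, n, n, e)
  "kagalsarmor" → prefix "ka" already present; 9 new (g, a, l, s, a, r, m, o, r)
  "karotor" → prefix "ka" already present; 5 new (r, o, t, o, r)
Total nodes = 5 + 8 + 5 + 8 + 9 + 5 = 40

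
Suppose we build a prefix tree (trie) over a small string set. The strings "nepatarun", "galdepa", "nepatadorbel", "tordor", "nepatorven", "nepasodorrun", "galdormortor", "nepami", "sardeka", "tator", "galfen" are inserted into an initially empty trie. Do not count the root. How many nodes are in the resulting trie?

65

Trace insertions, counting only characters that open a new branch:
  "nepatarun" → 9 new (n, e, p, a, t, a, r, u, n)
  "galdepa" → 7 new (g, a, l, d, e, p, a)
  "nepatadorbel" → prefix "nepata" already present; 6 new (d, o, r, b, e, l)
  "tordor" → 6 new (t, o, r, d, o, r)
  "nepatorven" → prefix "nepat" already present; 5 new (o, r, v, e, n)
  "nepasodorrun" → prefix "nepa" already present; 8 new (s, o, d, o, r, r, u, n)
  "galdormortor" → prefix "gald" already present; 8 new (o, r, m, o, r, t, o, r)
  "nepami" → prefix "nepa" already present; 2 new (m, i)
  "sardeka" → 7 new (s, a, r, d, e, k, a)
  "tator" → prefix "t" already present; 4 new (a, t, o, r)
  "galfen" → prefix "gal" already present; 3 new (f, e, n)
Total nodes = 9 + 7 + 6 + 6 + 5 + 8 + 8 + 2 + 7 + 4 + 3 = 65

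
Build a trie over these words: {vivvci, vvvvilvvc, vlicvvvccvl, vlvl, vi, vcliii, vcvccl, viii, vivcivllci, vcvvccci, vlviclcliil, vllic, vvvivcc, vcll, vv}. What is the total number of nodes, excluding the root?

65

For each word, the new-node count is its length minus the longest prefix already in the trie:
  "vivvci" → 6 new (v, i, v, v, c, i)
  "vvvvilvvc" → prefix "v" already present; 8 new (v, v, v, i, l, v, v, c)
  "vlicvvvccvl" → prefix "v" already present; 10 new (l, i, c, v, v, v, c, c, v, l)
  "vlvl" → prefix "vl" already present; 2 new (v, l)
  "vi" → prefix "vi" already present; 0 new (none)
  "vcliii" → prefix "v" already present; 5 new (c, l, i, i, i)
  "vcvccl" → prefix "vc" already present; 4 new (v, c, c, l)
  "viii" → prefix "vi" already present; 2 new (i, i)
  "vivcivllci" → prefix "viv" already present; 7 new (c, i, v, l, l, c, i)
  "vcvvccci" → prefix "vcv" already present; 5 new (v, c, c, c, i)
  "vlviclcliil" → prefix "vlv" already present; 8 new (i, c, l, c, l, i, i, l)
  "vllic" → prefix "vl" already present; 3 new (l, i, c)
  "vvvivcc" → prefix "vvv" already present; 4 new (i, v, c, c)
  "vcll" → prefix "vcl" already present; 1 new (l)
  "vv" → prefix "vv" already present; 0 new (none)
Total nodes = 6 + 8 + 10 + 2 + 0 + 5 + 4 + 2 + 7 + 5 + 8 + 3 + 4 + 1 + 0 = 65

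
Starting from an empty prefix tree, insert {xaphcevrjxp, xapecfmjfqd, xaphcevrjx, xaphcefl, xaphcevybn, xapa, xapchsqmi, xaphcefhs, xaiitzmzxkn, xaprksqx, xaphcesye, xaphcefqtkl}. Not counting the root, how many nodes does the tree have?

Count nodes per top-level branch (shared prefixes stored once):
  'x'-branch (xaiitzmzxkn, xapa, xapchsqmi, xapecfmjfqd, xaphcefhs, xaphcefl, xaphcefqtkl, xaphcesye, xaphcevrjx, xaphcevrjxp, xaphcevybn, xaprksqx): 54 nodes
Sum: 54

54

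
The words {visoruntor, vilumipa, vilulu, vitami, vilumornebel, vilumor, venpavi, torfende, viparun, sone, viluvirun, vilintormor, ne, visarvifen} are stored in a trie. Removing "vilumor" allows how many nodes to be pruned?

After clearing the end-marker at "vilumor", prune upward until reaching a node still needed by another word.
Every node on "vilumor" is still needed (e.g. by "vilumornebel"), so nothing is freed.
Nodes removed: 0

0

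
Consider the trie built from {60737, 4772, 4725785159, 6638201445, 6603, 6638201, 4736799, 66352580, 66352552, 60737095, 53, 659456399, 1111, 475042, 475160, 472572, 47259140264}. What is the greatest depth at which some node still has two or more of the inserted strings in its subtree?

7

Equivalently: take the maximum, over all pairs, of their longest common prefix length.
"6638201" and "6638201445" agree on "6638201" (7 characters) before diverging; nothing deeper is shared.
Longest shared-prefix length: 7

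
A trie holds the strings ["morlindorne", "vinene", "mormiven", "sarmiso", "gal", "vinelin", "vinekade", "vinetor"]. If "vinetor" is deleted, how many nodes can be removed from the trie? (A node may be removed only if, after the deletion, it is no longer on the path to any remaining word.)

3

A node on "vinetor"'s path can go only if nothing else ends at it or branches off below it.
The suffix "tor" (3 nodes) is used only by "vinetor"; the node for "vine" still has the child "n", so pruning stops there.
Nodes removed: 3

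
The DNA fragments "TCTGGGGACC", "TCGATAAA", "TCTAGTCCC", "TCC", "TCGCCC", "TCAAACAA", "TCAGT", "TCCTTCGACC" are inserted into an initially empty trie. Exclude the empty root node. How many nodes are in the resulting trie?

Insert word by word; a character creates a node only if that edge doesn't already exist:
  "TCTGGGGACC" → 10 new (T, C, T, G, G, G, G, A, C, C)
  "TCGATAAA" → prefix "TC" already present; 6 new (G, A, T, A, A, A)
  "TCTAGTCCC" → prefix "TCT" already present; 6 new (A, G, T, C, C, C)
  "TCC" → prefix "TC" already present; 1 new (C)
  "TCGCCC" → prefix "TCG" already present; 3 new (C, C, C)
  "TCAAACAA" → prefix "TC" already present; 6 new (A, A, A, C, A, A)
  "TCAGT" → prefix "TCA" already present; 2 new (G, T)
  "TCCTTCGACC" → prefix "TCC" already present; 7 new (T, T, C, G, A, C, C)
Total nodes = 10 + 6 + 6 + 1 + 3 + 6 + 2 + 7 = 41

41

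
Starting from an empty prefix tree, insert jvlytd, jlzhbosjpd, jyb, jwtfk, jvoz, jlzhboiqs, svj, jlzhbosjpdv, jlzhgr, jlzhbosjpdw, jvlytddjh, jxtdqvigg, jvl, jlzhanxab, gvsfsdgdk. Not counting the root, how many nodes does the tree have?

Insert word by word; a character creates a node only if that edge doesn't already exist:
  "jvlytd" → 6 new (j, v, l, y, t, d)
  "jlzhbosjpd" → prefix "j" already present; 9 new (l, z, h, b, o, s, j, p, d)
  "jyb" → prefix "j" already present; 2 new (y, b)
  "jwtfk" → prefix "j" already present; 4 new (w, t, f, k)
  "jvoz" → prefix "jv" already present; 2 new (o, z)
  "jlzhboiqs" → prefix "jlzhbo" already present; 3 new (i, q, s)
  "svj" → 3 new (s, v, j)
  "jlzhbosjpdv" → prefix "jlzhbosjpd" already present; 1 new (v)
  "jlzhgr" → prefix "jlzh" already present; 2 new (g, r)
  "jlzhbosjpdw" → prefix "jlzhbosjpd" already present; 1 new (w)
  "jvlytddjh" → prefix "jvlytd" already present; 3 new (d, j, h)
  "jxtdqvigg" → prefix "j" already present; 8 new (x, t, d, q, v, i, g, g)
  "jvl" → prefix "jvl" already present; 0 new (none)
  "jlzhanxab" → prefix "jlzh" already present; 5 new (a, n, x, a, b)
  "gvsfsdgdk" → 9 new (g, v, s, f, s, d, g, d, k)
Total nodes = 6 + 9 + 2 + 4 + 2 + 3 + 3 + 1 + 2 + 1 + 3 + 8 + 0 + 5 + 9 = 58

58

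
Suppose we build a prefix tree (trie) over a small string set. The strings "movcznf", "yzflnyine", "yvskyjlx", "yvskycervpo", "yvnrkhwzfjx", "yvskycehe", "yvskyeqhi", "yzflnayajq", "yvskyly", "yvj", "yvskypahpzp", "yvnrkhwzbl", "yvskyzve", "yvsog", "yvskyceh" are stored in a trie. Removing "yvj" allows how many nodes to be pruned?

Walk "yvj" from the leaf back toward the root, removing each node that no remaining word uses.
The suffix "j" (1 node) is used only by "yvj"; the node for "yv" still has the child "s", so pruning stops there.
Nodes removed: 1

1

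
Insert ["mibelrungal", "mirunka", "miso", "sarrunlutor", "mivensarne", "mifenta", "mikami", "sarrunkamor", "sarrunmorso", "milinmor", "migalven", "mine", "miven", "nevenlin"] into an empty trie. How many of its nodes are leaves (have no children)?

A leaf is a node with no children — equivalently, the end of a word that is not a proper prefix of any other stored word.
Those words: "mibelrungal", "mifenta", "migalven", "mikami", "milinmor", "mine", "mirunka", "miso", "mivensarne", "nevenlin", "sarrunkamor", "sarrunlutor", "sarrunmorso"
Leaf count: 13

13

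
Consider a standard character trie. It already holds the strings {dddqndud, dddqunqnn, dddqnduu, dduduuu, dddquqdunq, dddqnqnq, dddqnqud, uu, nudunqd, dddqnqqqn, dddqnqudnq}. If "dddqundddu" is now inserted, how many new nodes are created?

The longest prefix of "dddqundddu" already in the trie is "dddqun" (length 6).
Each of the 4 remaining characters creates one node.

4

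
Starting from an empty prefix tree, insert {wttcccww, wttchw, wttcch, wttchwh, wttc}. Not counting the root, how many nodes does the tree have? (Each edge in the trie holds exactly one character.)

Trie structure (* marks end of a word):
(root)
└─ w
   └─ t
      └─ t
         └─ c *
            ├─ c
            │  ├─ c
            │  │  └─ w
            │  │     └─ w *
            │  └─ h *
            └─ h
               └─ w *
                  └─ h *
Counting every labelled node above: 12.

12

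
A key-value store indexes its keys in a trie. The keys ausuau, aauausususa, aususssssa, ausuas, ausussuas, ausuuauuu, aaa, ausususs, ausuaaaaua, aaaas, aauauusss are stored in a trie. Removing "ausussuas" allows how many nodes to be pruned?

After clearing the end-marker at "ausussuas", prune upward until reaching a node still needed by another word.
The suffix "uas" (3 nodes) is used only by "ausussuas"; the node for "aususs" still has the child "s", so pruning stops there.
Nodes removed: 3

3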